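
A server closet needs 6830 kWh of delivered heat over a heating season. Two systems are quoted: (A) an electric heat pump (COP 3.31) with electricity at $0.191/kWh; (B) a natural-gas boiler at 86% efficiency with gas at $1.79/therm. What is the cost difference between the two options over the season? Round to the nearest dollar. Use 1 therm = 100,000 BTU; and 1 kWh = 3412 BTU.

Heat load = 6830 kWh × 3412 = 23,303,960 BTU
Gas: input = 23,303,960 / 0.86 = 27,097,628 BTU = 271 therm → 271 × $1.79 = $485.05
Heat pump: 23,303,960 BTU / 3412 = 6,830 kWh heat; / 3.31 = 2,063 kWh in → × $0.191 = $394.12
Difference = |$485.05 − $394.12| = $90.93 ≈ $91

$91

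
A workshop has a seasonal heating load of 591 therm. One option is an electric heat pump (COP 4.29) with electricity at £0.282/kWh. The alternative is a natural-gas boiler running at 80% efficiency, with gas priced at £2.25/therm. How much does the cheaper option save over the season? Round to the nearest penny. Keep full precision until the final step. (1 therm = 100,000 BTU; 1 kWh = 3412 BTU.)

£523.59

Heat load = 591 therm × 100,000 = 59,100,000 BTU
Gas: input = 59,100,000 / 0.80 = 73,875,000 BTU = 738.8 therm → 738.8 × £2.25 = £1,662.19
Heat pump: 59,100,000 BTU / 3412 = 17,320 kWh heat; / 4.29 = 4,038 kWh in → × £0.282 = £1,138.60
Difference = |£1,662.19 − £1,138.60| = £523.59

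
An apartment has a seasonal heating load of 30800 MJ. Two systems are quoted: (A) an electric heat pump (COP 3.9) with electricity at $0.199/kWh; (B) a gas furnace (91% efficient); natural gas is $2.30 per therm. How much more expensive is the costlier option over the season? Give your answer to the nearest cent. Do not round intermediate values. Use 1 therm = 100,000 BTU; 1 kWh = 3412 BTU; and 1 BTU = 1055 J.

Heat load = 30800 MJ = 30,800,000,000 J / 1055 = 29,194,313 BTU
Gas: input = 29,194,313 / 0.91 = 32,081,662 BTU = 320.8 therm → 320.8 × $2.30 = $737.88
Heat pump: 29,194,313 BTU / 3412 = 8,556 kWh heat; / 3.9 = 2,194 kWh in → × $0.199 = $436.59
Difference = |$737.88 − $436.59| = $301.28

$301.28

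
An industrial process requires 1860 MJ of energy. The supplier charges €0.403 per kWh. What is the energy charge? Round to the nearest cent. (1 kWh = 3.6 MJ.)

1860 MJ × (0.27778 kWh/MJ) = 516.7 kWh
Cost = 516.7 kWh × €0.403/kWh = €208.22

€208.22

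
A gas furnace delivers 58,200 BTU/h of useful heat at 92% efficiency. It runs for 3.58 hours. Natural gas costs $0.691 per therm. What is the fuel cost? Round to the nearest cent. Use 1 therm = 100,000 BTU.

$1.56

Heat delivered = 58,200 BTU/h × 3.58 h = 208,356 BTU
Gas input = 208,356 / 0.920 = 226,474 BTU
= 226,474 / 100,000 = 2.265 therm
Cost = 2.265 × $0.691/therm = $1.56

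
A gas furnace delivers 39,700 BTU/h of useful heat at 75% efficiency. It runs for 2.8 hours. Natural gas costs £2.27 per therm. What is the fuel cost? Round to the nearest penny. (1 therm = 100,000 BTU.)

Heat delivered = 39,700 BTU/h × 2.8 h = 111,160 BTU
Gas input = 111,160 / 0.75 = 148,213 BTU
= 148,213 / 100,000 = 1.482 therm
Cost = 1.482 × £2.27/therm = £3.36

£3.36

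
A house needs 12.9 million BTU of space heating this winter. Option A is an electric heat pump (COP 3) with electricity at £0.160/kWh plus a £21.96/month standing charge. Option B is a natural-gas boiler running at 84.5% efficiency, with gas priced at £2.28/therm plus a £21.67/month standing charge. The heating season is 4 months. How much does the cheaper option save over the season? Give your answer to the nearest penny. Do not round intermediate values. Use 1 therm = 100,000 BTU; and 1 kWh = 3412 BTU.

Heat load = 12.9 × 10⁶ BTU = 12,900,000 BTU
Gas: input = 12,900,000 / 0.845 = 15,266,272 BTU = 152.7 therm → 152.7 × £2.28 = £348.07; + 4 × £21.67 standing = £434.75
Heat pump: 12,900,000 BTU / 3412 = 3,781 kWh heat; / 3 = 1,260 kWh in → × £0.160 = £201.64; + 4 × £21.96 standing = £289.48
Difference = |£434.75 − £289.48| = £145.27

£145.27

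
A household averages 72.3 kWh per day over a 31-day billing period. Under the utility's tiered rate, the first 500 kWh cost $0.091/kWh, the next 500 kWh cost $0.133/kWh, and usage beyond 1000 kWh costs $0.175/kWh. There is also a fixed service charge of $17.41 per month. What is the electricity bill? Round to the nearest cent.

Usage = 72.3 kWh/day × 31 days = 2241.3 kWh
First 500 kWh × $0.091 = $45.50
Next 500 kWh × $0.133 = $66.50
Remaining 1241.3 kWh × $0.175 = $217.23
Energy charge = $329.23; + service $17.41 = $346.64

$346.64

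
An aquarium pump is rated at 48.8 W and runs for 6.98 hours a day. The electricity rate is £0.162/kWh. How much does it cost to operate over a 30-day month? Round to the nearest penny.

Energy = 48.8 W × 6.98 h/day × 30 days = 10,219 Wh = 10.22 kWh
Cost = 10.22 kWh × £0.162/kWh = £1.66

£1.66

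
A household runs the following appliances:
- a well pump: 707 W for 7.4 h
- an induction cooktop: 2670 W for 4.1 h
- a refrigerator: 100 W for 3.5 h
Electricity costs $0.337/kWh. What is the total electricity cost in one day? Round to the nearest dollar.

well pump: 707 W × 7.4 h = 5,232 Wh = 5.232 kWh
induction cooktop: 2670 W × 4.1 h = 10,947 Wh = 10.95 kWh
refrigerator: 100 W × 3.5 h = 350 Wh = 0.35 kWh
Total energy = 5.232 + 10.95 + 0.35 = 16.53 kWh
Cost = 16.53 kWh × $0.337 = $5.57 ≈ $6

$6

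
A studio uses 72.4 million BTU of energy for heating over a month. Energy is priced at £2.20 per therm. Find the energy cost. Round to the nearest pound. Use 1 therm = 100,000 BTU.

£1593

72.4 million BTU × (10 therm/million BTU) = 724 therm
Cost = 724 therm × £2.20/therm = £1,592.80 ≈ £1593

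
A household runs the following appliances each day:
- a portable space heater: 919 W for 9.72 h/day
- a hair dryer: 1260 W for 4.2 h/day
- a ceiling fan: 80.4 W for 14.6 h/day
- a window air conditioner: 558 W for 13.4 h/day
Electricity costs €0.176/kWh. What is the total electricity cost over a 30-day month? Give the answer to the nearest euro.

€121

portable space heater: 919 W × 9.72 h × 30 d = 267,980 Wh = 268 kWh
hair dryer: 1260 W × 4.2 h × 30 d = 158,760 Wh = 158.8 kWh
ceiling fan: 80.4 W × 14.6 h × 30 d = 35,215 Wh = 35.22 kWh
window air conditioner: 558 W × 13.4 h × 30 d = 224,316 Wh = 224.3 kWh
Total energy = 268 + 158.8 + 35.22 + 224.3 = 686.3 kWh
Cost = 686.3 kWh × €0.176 = €120.78 ≈ €121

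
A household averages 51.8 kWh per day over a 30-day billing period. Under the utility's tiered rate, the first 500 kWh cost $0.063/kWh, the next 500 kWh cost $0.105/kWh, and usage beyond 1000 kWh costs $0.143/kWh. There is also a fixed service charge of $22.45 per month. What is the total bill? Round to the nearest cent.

Usage = 51.8 kWh/day × 30 days = 1554 kWh
First 500 kWh × $0.063 = $31.50
Next 500 kWh × $0.105 = $52.50
Remaining 554 kWh × $0.143 = $79.22
Energy charge = $163.22; + service $22.45 = $185.67

$185.67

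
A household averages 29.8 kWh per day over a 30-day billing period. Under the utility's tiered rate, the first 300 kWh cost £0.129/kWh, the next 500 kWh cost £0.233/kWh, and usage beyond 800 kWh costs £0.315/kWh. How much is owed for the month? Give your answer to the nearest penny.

Usage = 29.8 kWh/day × 30 days = 894 kWh
First 300 kWh × £0.129 = £38.70
Next 500 kWh × £0.233 = £116.50
Remaining 94 kWh × £0.315 = £29.61
Total = £184.81

£184.81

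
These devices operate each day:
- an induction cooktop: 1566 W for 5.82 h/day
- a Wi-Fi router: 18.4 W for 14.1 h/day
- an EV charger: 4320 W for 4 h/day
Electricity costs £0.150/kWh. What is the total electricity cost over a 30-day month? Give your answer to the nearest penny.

induction cooktop: 1566 W × 5.82 h × 30 d = 273,424 Wh = 273.4 kWh
Wi-Fi router: 18.4 W × 14.1 h × 30 d = 7,783 Wh = 7.783 kWh
EV charger: 4320 W × 4 h × 30 d = 518,400 Wh = 518.4 kWh
Total energy = 273.4 + 7.783 + 518.4 = 799.6 kWh
Cost = 799.6 kWh × £0.150 = £119.94

£119.94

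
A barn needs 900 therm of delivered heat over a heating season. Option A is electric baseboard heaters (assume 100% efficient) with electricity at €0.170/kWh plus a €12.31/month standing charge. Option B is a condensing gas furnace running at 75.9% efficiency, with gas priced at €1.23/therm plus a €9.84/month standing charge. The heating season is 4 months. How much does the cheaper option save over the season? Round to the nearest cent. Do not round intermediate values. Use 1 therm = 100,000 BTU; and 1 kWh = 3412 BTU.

€3035.56

Heat load = 900 therm × 100,000 = 90,000,000 BTU
Gas: input = 90,000,000 / 0.759 = 118,577,075 BTU = 1,186 therm → 1,186 × €1.23 = €1,458.50; + 4 × €9.84 standing = €1,497.86
Electric: 90,000,000 BTU / 3412 = 26,380 kWh → × €0.170 = €4,484.17; + 4 × €12.31 standing = €4,533.41
Difference = |€1,497.86 − €4,533.41| = €3,035.56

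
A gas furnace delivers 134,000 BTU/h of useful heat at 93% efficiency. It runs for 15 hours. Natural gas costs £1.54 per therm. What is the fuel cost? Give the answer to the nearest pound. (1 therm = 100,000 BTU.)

Heat delivered = 134,000 BTU/h × 15 h = 2,010,000 BTU
Gas input = 2,010,000 / 0.93 = 2,161,290 BTU
= 2,161,290 / 100,000 = 21.61 therm
Cost = 21.61 × £1.54/therm = £33.28 ≈ £33

£33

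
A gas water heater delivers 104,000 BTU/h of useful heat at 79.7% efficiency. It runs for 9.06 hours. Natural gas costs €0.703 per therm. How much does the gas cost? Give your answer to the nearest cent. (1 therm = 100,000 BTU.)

Heat delivered = 104,000 BTU/h × 9.06 h = 942,240 BTU
Gas input = 942,240 / 0.797 = 1,182,233 BTU
= 1,182,233 / 100,000 = 11.82 therm
Cost = 11.82 × €0.703/therm = €8.31

€8.31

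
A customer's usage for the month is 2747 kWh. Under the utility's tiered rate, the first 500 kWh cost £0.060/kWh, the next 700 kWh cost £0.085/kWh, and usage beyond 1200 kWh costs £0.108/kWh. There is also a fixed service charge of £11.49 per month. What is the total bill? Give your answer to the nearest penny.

First 500 kWh × £0.060 = £30.00
Next 700 kWh × £0.085 = £59.50
Remaining 1547 kWh × £0.108 = £167.08
Energy charge = £256.58; + service £11.49 = £268.07

£268.07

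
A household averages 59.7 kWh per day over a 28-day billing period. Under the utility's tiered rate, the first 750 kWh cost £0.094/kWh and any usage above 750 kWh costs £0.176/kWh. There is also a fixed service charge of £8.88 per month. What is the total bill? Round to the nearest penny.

Usage = 59.7 kWh/day × 28 days = 1671.6 kWh
First 750 kWh × £0.094 = £70.50
Remaining 921.6 kWh × £0.176 = £162.20
Energy charge = £232.70; + service £8.88 = £241.58

£241.58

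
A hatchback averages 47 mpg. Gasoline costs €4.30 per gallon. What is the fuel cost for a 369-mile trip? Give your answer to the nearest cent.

€33.76

Fuel = 369 mi / 47 mpg = 7.851 gal
Cost = 7.851 gal × €4.30/gal = €33.76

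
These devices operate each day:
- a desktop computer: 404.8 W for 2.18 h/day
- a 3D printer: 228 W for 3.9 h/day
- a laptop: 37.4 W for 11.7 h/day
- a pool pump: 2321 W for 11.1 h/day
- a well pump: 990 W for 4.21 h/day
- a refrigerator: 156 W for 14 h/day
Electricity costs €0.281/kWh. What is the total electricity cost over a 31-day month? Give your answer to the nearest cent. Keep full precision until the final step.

desktop computer: 404.8 W × 2.18 h × 31 d = 27,356 Wh = 27.36 kWh
3D printer: 228 W × 3.9 h × 31 d = 27,565 Wh = 27.57 kWh
laptop: 37.4 W × 11.7 h × 31 d = 13,565 Wh = 13.56 kWh
pool pump: 2321 W × 11.1 h × 31 d = 798,656 Wh = 798.7 kWh
well pump: 990 W × 4.21 h × 31 d = 129,205 Wh = 129.2 kWh
refrigerator: 156 W × 14 h × 31 d = 67,704 Wh = 67.7 kWh
Total energy = 27.36 + 27.57 + 13.56 + 798.7 + 129.2 + 67.7 = 1,064 kWh
Cost = 1,064 kWh × €0.281 = €299.00

€299.00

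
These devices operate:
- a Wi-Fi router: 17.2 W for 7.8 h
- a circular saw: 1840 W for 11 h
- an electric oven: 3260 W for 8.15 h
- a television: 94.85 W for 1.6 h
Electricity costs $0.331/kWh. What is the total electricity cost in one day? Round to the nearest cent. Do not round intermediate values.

$15.59

Wi-Fi router: 17.2 W × 7.8 h = 134 Wh = 0.1342 kWh
circular saw: 1840 W × 11 h = 20,240 Wh = 20.24 kWh
electric oven: 3260 W × 8.15 h = 26,569 Wh = 26.57 kWh
television: 94.85 W × 1.6 h = 152 Wh = 0.1518 kWh
Total energy = 0.1342 + 20.24 + 26.57 + 0.1518 = 47.09 kWh
Cost = 47.09 kWh × $0.331 = $15.59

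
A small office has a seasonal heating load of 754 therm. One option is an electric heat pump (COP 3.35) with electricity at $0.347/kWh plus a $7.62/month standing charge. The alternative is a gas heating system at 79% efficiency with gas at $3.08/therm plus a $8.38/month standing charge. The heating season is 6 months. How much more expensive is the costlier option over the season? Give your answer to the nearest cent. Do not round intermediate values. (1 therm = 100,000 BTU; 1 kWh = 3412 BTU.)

$655.20

Heat load = 754 therm × 100,000 = 75,400,000 BTU
Gas: input = 75,400,000 / 0.79 = 95,443,038 BTU = 954.4 therm → 954.4 × $3.08 = $2,939.65; + 6 × $8.38 standing = $2,989.93
Heat pump: 75,400,000 BTU / 3412 = 22,100 kWh heat; / 3.35 = 6,597 kWh in → × $0.347 = $2,289.01; + 6 × $7.62 standing = $2,334.73
Difference = |$2,989.93 − $2,334.73| = $655.20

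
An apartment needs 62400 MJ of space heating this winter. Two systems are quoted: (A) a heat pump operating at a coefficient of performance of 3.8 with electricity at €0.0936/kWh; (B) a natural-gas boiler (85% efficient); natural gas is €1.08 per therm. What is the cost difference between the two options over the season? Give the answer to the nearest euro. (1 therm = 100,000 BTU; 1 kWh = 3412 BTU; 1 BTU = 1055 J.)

Heat load = 62400 MJ = 62,400,000,000 J / 1055 = 59,146,919 BTU
Gas: input = 59,146,919 / 0.85 = 69,584,611 BTU = 695.8 therm → 695.8 × €1.08 = €751.51
Heat pump: 59,146,919 BTU / 3412 = 17,330 kWh heat; / 3.8 = 4,562 kWh in → × €0.0936 = €426.99
Difference = |€751.51 − €426.99| = €324.53 ≈ €325

€325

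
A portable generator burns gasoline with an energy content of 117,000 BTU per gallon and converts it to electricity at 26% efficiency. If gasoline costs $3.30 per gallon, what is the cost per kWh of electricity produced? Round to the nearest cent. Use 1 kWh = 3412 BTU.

$0.37

Electrical output per gallon = 117,000 BTU × 0.26 / 3412 BTU/kWh = 8.916 kWh
Cost per kWh = $3.30 / 8.916 kWh = $0.370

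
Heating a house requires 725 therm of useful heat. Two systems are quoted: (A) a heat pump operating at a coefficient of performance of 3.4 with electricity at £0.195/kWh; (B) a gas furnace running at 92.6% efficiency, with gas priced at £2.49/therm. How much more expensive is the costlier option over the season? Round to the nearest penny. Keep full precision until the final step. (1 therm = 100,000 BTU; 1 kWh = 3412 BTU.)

£730.85

Heat load = 725 therm × 100,000 = 72,500,000 BTU
Gas: input = 72,500,000 / 0.926 = 78,293,737 BTU = 782.9 therm → 782.9 × £2.49 = £1,949.51
Heat pump: 72,500,000 BTU / 3412 = 21,250 kWh heat; / 3.4 = 6,250 kWh in → × £0.195 = £1,218.67
Difference = |£1,949.51 − £1,218.67| = £730.85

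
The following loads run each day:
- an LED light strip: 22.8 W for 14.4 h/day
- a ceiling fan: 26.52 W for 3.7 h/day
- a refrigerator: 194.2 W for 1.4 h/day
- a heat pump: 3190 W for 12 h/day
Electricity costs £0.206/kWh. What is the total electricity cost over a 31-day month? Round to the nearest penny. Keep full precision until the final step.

LED light strip: 22.8 W × 14.4 h × 31 d = 10,178 Wh = 10.18 kWh
ceiling fan: 26.52 W × 3.7 h × 31 d = 3,042 Wh = 3.042 kWh
refrigerator: 194.2 W × 1.4 h × 31 d = 8,428 Wh = 8.428 kWh
heat pump: 3190 W × 12 h × 31 d = 1,186,680 Wh = 1,187 kWh
Total energy = 10.18 + 3.042 + 8.428 + 1,187 = 1,208 kWh
Cost = 1,208 kWh × £0.206 = £248.92

£248.92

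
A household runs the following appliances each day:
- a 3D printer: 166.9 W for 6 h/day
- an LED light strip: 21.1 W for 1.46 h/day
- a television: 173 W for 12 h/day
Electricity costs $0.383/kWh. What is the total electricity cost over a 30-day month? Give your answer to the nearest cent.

$35.71

3D printer: 166.9 W × 6 h × 30 d = 30,042 Wh = 30.04 kWh
LED light strip: 21.1 W × 1.46 h × 30 d = 924 Wh = 0.9242 kWh
television: 173 W × 12 h × 30 d = 62,280 Wh = 62.28 kWh
Total energy = 30.04 + 0.9242 + 62.28 = 93.25 kWh
Cost = 93.25 kWh × $0.383 = $35.71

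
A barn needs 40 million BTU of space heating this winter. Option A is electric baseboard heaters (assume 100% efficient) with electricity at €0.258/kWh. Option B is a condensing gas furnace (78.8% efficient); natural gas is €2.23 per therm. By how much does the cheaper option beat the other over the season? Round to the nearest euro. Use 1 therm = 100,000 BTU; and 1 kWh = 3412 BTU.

€1893

Heat load = 40 × 10⁶ BTU = 40,000,000 BTU
Gas: input = 40,000,000 / 0.788 = 50,761,421 BTU = 507.6 therm → 507.6 × €2.23 = €1,131.98
Electric: 40,000,000 BTU / 3412 = 11,720 kWh → × €0.258 = €3,024.62
Difference = |€1,131.98 − €3,024.62| = €1,892.64 ≈ €1893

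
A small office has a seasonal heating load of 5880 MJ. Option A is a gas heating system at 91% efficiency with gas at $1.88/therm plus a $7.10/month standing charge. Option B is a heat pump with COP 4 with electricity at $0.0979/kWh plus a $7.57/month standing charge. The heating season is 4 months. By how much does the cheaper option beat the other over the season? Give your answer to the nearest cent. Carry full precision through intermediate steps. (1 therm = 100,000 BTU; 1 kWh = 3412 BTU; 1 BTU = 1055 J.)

Heat load = 5880 MJ = 5,880,000,000 J / 1055 = 5,573,460 BTU
Gas: input = 5,573,460 / 0.91 = 6,124,681 BTU = 61.25 therm → 61.25 × $1.88 = $115.14; + 4 × $7.10 standing = $143.54
Heat pump: 5,573,460 BTU / 3412 = 1,633 kWh heat; / 4 = 408.4 kWh in → × $0.0979 = $39.98; + 4 × $7.57 standing = $70.26
Difference = |$143.54 − $70.26| = $73.28

$73.28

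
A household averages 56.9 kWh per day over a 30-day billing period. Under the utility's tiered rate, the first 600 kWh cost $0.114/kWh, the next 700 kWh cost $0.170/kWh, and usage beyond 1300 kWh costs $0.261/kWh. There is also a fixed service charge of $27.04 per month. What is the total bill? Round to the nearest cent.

$320.67

Usage = 56.9 kWh/day × 30 days = 1707 kWh
First 600 kWh × $0.114 = $68.40
Next 700 kWh × $0.170 = $119.00
Remaining 407 kWh × $0.261 = $106.23
Energy charge = $293.63; + service $27.04 = $320.67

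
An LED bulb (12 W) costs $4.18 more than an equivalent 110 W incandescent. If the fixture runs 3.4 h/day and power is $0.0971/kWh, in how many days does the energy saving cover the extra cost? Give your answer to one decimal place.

Power saved = 110 − 12 = 98 W
Daily energy saved = 98 W × 3.4 h = 333.2 Wh = 0.3332 kWh
Daily savings = 0.3332 × $0.0971 = $0.0324
Payback = $4.18 / $0.0324 per day = 129.2 days

129.2 days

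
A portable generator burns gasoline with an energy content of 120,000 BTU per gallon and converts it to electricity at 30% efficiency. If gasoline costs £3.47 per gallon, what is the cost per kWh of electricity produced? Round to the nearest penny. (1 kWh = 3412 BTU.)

£0.33

Electrical output per gallon = 120,000 BTU × 0.30 / 3412 BTU/kWh = 10.55 kWh
Cost per kWh = £3.47 / 10.55 kWh = £0.329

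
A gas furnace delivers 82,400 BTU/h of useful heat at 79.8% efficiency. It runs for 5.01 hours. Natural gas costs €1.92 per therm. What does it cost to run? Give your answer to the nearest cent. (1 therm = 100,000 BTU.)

€9.93

Heat delivered = 82,400 BTU/h × 5.01 h = 412,824 BTU
Gas input = 412,824 / 0.798 = 517,323 BTU
= 517,323 / 100,000 = 5.173 therm
Cost = 5.173 × €1.92/therm = €9.93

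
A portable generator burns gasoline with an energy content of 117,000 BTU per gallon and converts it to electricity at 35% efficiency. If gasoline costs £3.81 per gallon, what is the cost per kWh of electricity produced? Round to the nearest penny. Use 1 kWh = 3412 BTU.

£0.32

Electrical output per gallon = 117,000 BTU × 0.35 / 3412 BTU/kWh = 12 kWh
Cost per kWh = £3.81 / 12 kWh = £0.317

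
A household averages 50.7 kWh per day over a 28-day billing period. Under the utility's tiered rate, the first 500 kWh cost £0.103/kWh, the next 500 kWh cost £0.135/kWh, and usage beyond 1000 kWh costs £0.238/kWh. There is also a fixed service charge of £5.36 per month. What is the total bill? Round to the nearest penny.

£224.22

Usage = 50.7 kWh/day × 28 days = 1419.6 kWh
First 500 kWh × £0.103 = £51.50
Next 500 kWh × £0.135 = £67.50
Remaining 419.6 kWh × £0.238 = £99.86
Energy charge = £218.86; + service £5.36 = £224.22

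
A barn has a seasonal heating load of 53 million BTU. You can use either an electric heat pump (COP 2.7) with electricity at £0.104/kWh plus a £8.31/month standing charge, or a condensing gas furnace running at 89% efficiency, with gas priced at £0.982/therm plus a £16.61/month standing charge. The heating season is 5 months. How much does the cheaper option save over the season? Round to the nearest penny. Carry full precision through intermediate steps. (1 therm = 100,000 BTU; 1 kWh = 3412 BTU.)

£27.96

Heat load = 53 × 10⁶ BTU = 53,000,000 BTU
Gas: input = 53,000,000 / 0.89 = 59,550,562 BTU = 595.5 therm → 595.5 × £0.982 = £584.79; + 5 × £16.61 standing = £667.84
Heat pump: 53,000,000 BTU / 3412 = 15,530 kWh heat; / 2.7 = 5,753 kWh in → × £0.104 = £598.32; + 5 × £8.31 standing = £639.87
Difference = |£667.84 − £639.87| = £27.96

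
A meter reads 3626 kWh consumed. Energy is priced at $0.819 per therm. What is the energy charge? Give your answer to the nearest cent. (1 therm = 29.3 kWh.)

$101.35

3626 kWh × (0.03413 therm/kWh) = 123.8 therm
Cost = 123.8 therm × $0.819/therm = $101.35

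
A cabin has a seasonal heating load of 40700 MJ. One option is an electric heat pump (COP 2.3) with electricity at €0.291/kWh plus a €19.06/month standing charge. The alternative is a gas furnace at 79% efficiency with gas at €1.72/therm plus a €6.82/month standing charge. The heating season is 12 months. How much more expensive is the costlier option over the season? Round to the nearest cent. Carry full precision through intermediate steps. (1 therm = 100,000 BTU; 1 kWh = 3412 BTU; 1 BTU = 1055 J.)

€737.48

Heat load = 40700 MJ = 40,700,000,000 J / 1055 = 38,578,199 BTU
Gas: input = 38,578,199 / 0.79 = 48,833,163 BTU = 488.3 therm → 488.3 × €1.72 = €839.93; + 12 × €6.82 standing = €921.77
Heat pump: 38,578,199 BTU / 3412 = 11,310 kWh heat; / 2.3 = 4,916 kWh in → × €0.291 = €1,430.53; + 12 × €19.06 standing = €1,659.25
Difference = |€921.77 − €1,659.25| = €737.48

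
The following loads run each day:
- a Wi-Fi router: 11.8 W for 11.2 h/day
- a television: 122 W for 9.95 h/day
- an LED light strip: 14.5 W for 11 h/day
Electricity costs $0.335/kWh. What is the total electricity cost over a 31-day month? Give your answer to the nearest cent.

$15.64

Wi-Fi router: 11.8 W × 11.2 h × 31 d = 4,097 Wh = 4.097 kWh
television: 122 W × 9.95 h × 31 d = 37,631 Wh = 37.63 kWh
LED light strip: 14.5 W × 11 h × 31 d = 4,944 Wh = 4.944 kWh
Total energy = 4.097 + 37.63 + 4.944 = 46.67 kWh
Cost = 46.67 kWh × $0.335 = $15.64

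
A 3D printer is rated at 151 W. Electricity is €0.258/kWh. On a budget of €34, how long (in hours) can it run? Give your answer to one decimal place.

872.7 h

Energy budget = €34 / €0.258 per kWh = 131.8 kWh = 131,783 Wh
Runtime = 131,783 Wh / 151 W = 872.7 h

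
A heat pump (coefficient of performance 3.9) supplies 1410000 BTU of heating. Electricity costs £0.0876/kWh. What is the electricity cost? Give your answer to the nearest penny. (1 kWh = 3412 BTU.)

£9.28

Heat delivered = 1,410,000 BTU / 3412 = 413.2 kWh
Electrical input = 413.2 kWh / 3.9 = 106 kWh
Cost = 106 × £0.0876/kWh = £9.28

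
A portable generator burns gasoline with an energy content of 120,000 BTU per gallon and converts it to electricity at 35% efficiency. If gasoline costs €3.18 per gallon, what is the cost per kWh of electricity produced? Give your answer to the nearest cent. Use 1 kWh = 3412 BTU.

Electrical output per gallon = 120,000 BTU × 0.35 / 3412 BTU/kWh = 12.31 kWh
Cost per kWh = €3.18 / 12.31 kWh = €0.258

€0.26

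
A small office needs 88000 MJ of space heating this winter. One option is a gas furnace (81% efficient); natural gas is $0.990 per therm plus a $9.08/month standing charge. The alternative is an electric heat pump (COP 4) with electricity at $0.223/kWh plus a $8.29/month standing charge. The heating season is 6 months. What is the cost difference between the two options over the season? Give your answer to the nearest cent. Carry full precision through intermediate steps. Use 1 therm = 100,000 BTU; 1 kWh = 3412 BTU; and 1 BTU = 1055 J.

$338.68

Heat load = 88000 MJ = 88,000,000,000 J / 1055 = 83,412,322 BTU
Gas: input = 83,412,322 / 0.81 = 102,978,176 BTU = 1,030 therm → 1,030 × $0.990 = $1,019.48; + 6 × $9.08 standing = $1,073.96
Heat pump: 83,412,322 BTU / 3412 = 24,450 kWh heat; / 4 = 6,112 kWh in → × $0.223 = $1,362.91; + 6 × $8.29 standing = $1,412.65
Difference = |$1,073.96 − $1,412.65| = $338.68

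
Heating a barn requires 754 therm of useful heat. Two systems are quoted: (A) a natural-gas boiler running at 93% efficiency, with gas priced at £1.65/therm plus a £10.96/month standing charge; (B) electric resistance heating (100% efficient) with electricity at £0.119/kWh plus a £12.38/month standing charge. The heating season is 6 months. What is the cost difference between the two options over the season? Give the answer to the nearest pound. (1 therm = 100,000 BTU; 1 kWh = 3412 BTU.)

£1300

Heat load = 754 therm × 100,000 = 75,400,000 BTU
Gas: input = 75,400,000 / 0.93 = 81,075,269 BTU = 810.8 therm → 810.8 × £1.65 = £1,337.74; + 6 × £10.96 standing = £1,403.50
Electric: 75,400,000 BTU / 3412 = 22,100 kWh → × £0.119 = £2,629.72; + 6 × £12.38 standing = £2,704.00
Difference = |£1,403.50 − £2,704.00| = £1,300.50 ≈ £1300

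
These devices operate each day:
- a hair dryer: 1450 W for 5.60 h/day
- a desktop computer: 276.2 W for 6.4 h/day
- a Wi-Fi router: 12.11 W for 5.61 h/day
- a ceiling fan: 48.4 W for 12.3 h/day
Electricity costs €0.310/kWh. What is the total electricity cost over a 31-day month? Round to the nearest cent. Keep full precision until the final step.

hair dryer: 1450 W × 5.60 h × 31 d = 251,720 Wh = 251.7 kWh
desktop computer: 276.2 W × 6.4 h × 31 d = 54,798 Wh = 54.8 kWh
Wi-Fi router: 12.11 W × 5.61 h × 31 d = 2,106 Wh = 2.106 kWh
ceiling fan: 48.4 W × 12.3 h × 31 d = 18,455 Wh = 18.45 kWh
Total energy = 251.7 + 54.8 + 2.106 + 18.45 = 327.1 kWh
Cost = 327.1 kWh × €0.310 = €101.39

€101.39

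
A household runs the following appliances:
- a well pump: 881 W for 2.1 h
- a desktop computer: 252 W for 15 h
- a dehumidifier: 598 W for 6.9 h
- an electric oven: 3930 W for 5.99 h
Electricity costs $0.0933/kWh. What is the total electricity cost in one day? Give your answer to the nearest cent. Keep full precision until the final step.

well pump: 881 W × 2.1 h = 1,850 Wh = 1.85 kWh
desktop computer: 252 W × 15 h = 3,780 Wh = 3.78 kWh
dehumidifier: 598 W × 6.9 h = 4,126 Wh = 4.126 kWh
electric oven: 3930 W × 5.99 h = 23,541 Wh = 23.54 kWh
Total energy = 1.85 + 3.78 + 4.126 + 23.54 = 33.3 kWh
Cost = 33.3 kWh × $0.0933 = $3.11

$3.11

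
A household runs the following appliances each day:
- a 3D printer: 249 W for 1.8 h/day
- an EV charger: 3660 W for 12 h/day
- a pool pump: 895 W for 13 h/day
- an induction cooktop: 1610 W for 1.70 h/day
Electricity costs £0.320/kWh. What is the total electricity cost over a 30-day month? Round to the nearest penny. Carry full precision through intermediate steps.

3D printer: 249 W × 1.8 h × 30 d = 13,446 Wh = 13.45 kWh
EV charger: 3660 W × 12 h × 30 d = 1,317,600 Wh = 1,318 kWh
pool pump: 895 W × 13 h × 30 d = 349,050 Wh = 349.1 kWh
induction cooktop: 1610 W × 1.70 h × 30 d = 82,110 Wh = 82.11 kWh
Total energy = 13.45 + 1,318 + 349.1 + 82.11 = 1,762 kWh
Cost = 1,762 kWh × £0.320 = £563.91

£563.91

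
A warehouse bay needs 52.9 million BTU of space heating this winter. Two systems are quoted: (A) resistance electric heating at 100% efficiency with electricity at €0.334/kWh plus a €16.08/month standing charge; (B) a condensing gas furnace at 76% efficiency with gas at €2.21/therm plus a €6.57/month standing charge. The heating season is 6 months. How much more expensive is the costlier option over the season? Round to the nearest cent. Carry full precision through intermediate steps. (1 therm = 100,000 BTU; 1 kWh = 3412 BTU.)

€3697.15

Heat load = 52.9 × 10⁶ BTU = 52,900,000 BTU
Gas: input = 52,900,000 / 0.76 = 69,605,263 BTU = 696.1 therm → 696.1 × €2.21 = €1,538.28; + 6 × €6.57 standing = €1,577.70
Electric: 52,900,000 BTU / 3412 = 15,500 kWh → × €0.334 = €5,178.37; + 6 × €16.08 standing = €5,274.85
Difference = |€1,577.70 − €5,274.85| = €3,697.15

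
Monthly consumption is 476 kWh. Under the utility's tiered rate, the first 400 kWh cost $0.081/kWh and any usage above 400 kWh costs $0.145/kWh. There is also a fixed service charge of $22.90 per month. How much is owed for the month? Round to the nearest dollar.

First 400 kWh × $0.081 = $32.40
Remaining 76 kWh × $0.145 = $11.02
Energy charge = $43.42; + service $22.90 = $66.32 ≈ $66

$66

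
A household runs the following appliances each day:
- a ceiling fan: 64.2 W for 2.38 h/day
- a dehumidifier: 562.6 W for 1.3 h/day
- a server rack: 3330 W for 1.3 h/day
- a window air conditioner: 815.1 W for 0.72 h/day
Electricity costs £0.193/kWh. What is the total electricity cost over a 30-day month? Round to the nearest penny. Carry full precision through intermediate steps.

£33.58

ceiling fan: 64.2 W × 2.38 h × 30 d = 4,584 Wh = 4.584 kWh
dehumidifier: 562.6 W × 1.3 h × 30 d = 21,941 Wh = 21.94 kWh
server rack: 3330 W × 1.3 h × 30 d = 129,870 Wh = 129.9 kWh
window air conditioner: 815.1 W × 0.72 h × 30 d = 17,606 Wh = 17.61 kWh
Total energy = 4.584 + 21.94 + 129.9 + 17.61 = 174 kWh
Cost = 174 kWh × £0.193 = £33.58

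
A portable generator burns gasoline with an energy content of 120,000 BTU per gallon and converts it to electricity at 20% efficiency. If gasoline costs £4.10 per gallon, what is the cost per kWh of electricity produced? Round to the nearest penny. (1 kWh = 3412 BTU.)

Electrical output per gallon = 120,000 BTU × 0.20 / 3412 BTU/kWh = 7.034 kWh
Cost per kWh = £4.10 / 7.034 kWh = £0.583

£0.58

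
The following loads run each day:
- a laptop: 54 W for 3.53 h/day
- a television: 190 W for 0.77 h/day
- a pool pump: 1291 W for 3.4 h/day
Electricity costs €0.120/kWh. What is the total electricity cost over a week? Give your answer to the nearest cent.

€3.97

laptop: 54 W × 3.53 h × 7 d = 1,334 Wh = 1.334 kWh
television: 190 W × 0.77 h × 7 d = 1,024 Wh = 1.024 kWh
pool pump: 1291 W × 3.4 h × 7 d = 30,726 Wh = 30.73 kWh
Total energy = 1.334 + 1.024 + 30.73 = 33.08 kWh
Cost = 33.08 kWh × €0.120 = €3.97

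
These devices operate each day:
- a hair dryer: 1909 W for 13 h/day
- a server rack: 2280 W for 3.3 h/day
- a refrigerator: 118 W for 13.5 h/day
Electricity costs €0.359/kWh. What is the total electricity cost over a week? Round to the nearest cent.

€85.28

hair dryer: 1909 W × 13 h × 7 d = 173,719 Wh = 173.7 kWh
server rack: 2280 W × 3.3 h × 7 d = 52,668 Wh = 52.67 kWh
refrigerator: 118 W × 13.5 h × 7 d = 11,151 Wh = 11.15 kWh
Total energy = 173.7 + 52.67 + 11.15 = 237.5 kWh
Cost = 237.5 kWh × €0.359 = €85.28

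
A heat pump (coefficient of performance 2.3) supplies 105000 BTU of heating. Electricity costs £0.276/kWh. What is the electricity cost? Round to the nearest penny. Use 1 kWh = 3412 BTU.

£3.69

Heat delivered = 105,000 BTU / 3412 = 30.77 kWh
Electrical input = 30.77 kWh / 2.3 = 13.38 kWh
Cost = 13.38 × £0.276/kWh = £3.69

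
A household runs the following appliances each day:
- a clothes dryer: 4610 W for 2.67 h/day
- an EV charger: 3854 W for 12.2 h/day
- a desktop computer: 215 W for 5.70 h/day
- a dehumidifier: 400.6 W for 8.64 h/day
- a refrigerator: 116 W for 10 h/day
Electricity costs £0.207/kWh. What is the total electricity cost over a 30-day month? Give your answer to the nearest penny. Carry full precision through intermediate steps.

clothes dryer: 4610 W × 2.67 h × 30 d = 369,261 Wh = 369.3 kWh
EV charger: 3854 W × 12.2 h × 30 d = 1,410,564 Wh = 1,411 kWh
desktop computer: 215 W × 5.70 h × 30 d = 36,765 Wh = 36.77 kWh
dehumidifier: 400.6 W × 8.64 h × 30 d = 103,836 Wh = 103.8 kWh
refrigerator: 116 W × 10 h × 30 d = 34,800 Wh = 34.8 kWh
Total energy = 369.3 + 1,411 + 36.77 + 103.8 + 34.8 = 1,955 kWh
Cost = 1,955 kWh × £0.207 = £404.73

£404.73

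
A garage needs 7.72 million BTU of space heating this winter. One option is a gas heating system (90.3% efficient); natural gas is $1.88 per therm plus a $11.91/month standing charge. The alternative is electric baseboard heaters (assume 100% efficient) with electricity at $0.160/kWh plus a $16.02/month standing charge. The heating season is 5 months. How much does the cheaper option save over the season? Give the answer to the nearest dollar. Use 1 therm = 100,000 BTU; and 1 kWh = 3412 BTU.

Heat load = 7.72 × 10⁶ BTU = 7,720,000 BTU
Gas: input = 7,720,000 / 0.903 = 8,549,280 BTU = 85.49 therm → 85.49 × $1.88 = $160.73; + 5 × $11.91 standing = $220.28
Electric: 7,720,000 BTU / 3412 = 2,263 kWh → × $0.160 = $362.02; + 5 × $16.02 standing = $442.12
Difference = |$220.28 − $442.12| = $221.84 ≈ $222

$222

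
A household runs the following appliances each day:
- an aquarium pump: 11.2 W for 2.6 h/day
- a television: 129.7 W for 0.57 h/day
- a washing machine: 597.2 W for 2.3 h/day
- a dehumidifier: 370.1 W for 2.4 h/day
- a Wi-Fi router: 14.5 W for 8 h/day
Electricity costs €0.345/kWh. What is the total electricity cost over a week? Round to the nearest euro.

aquarium pump: 11.2 W × 2.6 h × 7 d = 204 Wh = 0.2038 kWh
television: 129.7 W × 0.57 h × 7 d = 518 Wh = 0.5175 kWh
washing machine: 597.2 W × 2.3 h × 7 d = 9,615 Wh = 9.615 kWh
dehumidifier: 370.1 W × 2.4 h × 7 d = 6,218 Wh = 6.218 kWh
Wi-Fi router: 14.5 W × 8 h × 7 d = 812 Wh = 0.812 kWh
Total energy = 0.2038 + 0.5175 + 9.615 + 6.218 + 0.812 = 17.37 kWh
Cost = 17.37 kWh × €0.345 = €5.99 ≈ €6

€6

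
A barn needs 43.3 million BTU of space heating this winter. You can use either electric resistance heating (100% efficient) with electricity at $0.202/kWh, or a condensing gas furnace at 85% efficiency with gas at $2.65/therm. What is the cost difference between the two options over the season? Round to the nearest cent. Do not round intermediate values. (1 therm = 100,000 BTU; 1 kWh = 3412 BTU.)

$1213.54

Heat load = 43.3 × 10⁶ BTU = 43,300,000 BTU
Gas: input = 43,300,000 / 0.85 = 50,941,176 BTU = 509.4 therm → 509.4 × $2.65 = $1,349.94
Electric: 43,300,000 BTU / 3412 = 12,690 kWh → × $0.202 = $2,563.48
Difference = |$1,349.94 − $2,563.48| = $1,213.54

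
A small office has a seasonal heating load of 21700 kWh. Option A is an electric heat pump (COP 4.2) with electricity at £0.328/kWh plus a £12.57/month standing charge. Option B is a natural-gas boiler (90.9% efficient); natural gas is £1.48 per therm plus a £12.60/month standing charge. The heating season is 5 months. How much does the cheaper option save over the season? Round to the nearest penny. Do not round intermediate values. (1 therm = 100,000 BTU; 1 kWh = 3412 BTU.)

Heat load = 21700 kWh × 3412 = 74,040,400 BTU
Gas: input = 74,040,400 / 0.909 = 81,452,585 BTU = 814.5 therm → 814.5 × £1.48 = £1,205.50; + 5 × £12.60 standing = £1,268.50
Heat pump: 74,040,400 BTU / 3412 = 21,700 kWh heat; / 4.2 = 5,167 kWh in → × £0.328 = £1,694.67; + 5 × £12.57 standing = £1,757.52
Difference = |£1,268.50 − £1,757.52| = £489.02

£489.02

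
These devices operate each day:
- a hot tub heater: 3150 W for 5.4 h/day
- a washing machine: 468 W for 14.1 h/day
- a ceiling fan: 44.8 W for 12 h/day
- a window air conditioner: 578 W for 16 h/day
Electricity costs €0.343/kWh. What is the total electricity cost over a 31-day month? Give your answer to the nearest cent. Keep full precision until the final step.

€355.08

hot tub heater: 3150 W × 5.4 h × 31 d = 527,310 Wh = 527.3 kWh
washing machine: 468 W × 14.1 h × 31 d = 204,563 Wh = 204.6 kWh
ceiling fan: 44.8 W × 12 h × 31 d = 16,666 Wh = 16.67 kWh
window air conditioner: 578 W × 16 h × 31 d = 286,688 Wh = 286.7 kWh
Total energy = 527.3 + 204.6 + 16.67 + 286.7 = 1,035 kWh
Cost = 1,035 kWh × €0.343 = €355.08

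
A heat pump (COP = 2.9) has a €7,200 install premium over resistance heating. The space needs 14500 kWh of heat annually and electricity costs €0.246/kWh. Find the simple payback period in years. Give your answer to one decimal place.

3.1 years

Resistance: 14500 kWh × €0.246 = €3,567.00/yr
Heat pump: 14500 / 2.9 = 5000 kWh in → × €0.246 = €1,230.00/yr
Annual savings = €2,337.00
Payback = €7,200 / €2,337.00 = 3.08 years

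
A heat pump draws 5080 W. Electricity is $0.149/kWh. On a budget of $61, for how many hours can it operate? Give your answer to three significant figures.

Energy budget = $61 / $0.149 per kWh = 409.4 kWh = 409,396 Wh
Runtime = 409,396 Wh / 5080 W = 80.59 h

80.6 h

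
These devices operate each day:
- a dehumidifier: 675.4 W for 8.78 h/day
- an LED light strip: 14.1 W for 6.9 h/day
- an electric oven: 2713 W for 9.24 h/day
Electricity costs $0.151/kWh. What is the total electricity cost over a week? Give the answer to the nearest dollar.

$33

dehumidifier: 675.4 W × 8.78 h × 7 d = 41,510 Wh = 41.51 kWh
LED light strip: 14.1 W × 6.9 h × 7 d = 681 Wh = 0.681 kWh
electric oven: 2713 W × 9.24 h × 7 d = 175,477 Wh = 175.5 kWh
Total energy = 41.51 + 0.681 + 175.5 = 217.7 kWh
Cost = 217.7 kWh × $0.151 = $32.87 ≈ $33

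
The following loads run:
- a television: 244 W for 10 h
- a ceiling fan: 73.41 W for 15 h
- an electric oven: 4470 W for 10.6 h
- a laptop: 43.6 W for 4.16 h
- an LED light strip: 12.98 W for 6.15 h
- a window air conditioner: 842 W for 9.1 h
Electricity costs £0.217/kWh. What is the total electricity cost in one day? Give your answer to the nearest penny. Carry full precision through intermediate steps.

£12.77

television: 244 W × 10 h = 2,440 Wh = 2.44 kWh
ceiling fan: 73.41 W × 15 h = 1,101 Wh = 1.101 kWh
electric oven: 4470 W × 10.6 h = 47,382 Wh = 47.38 kWh
laptop: 43.6 W × 4.16 h = 181 Wh = 0.1814 kWh
LED light strip: 12.98 W × 6.15 h = 80 Wh = 0.07983 kWh
window air conditioner: 842 W × 9.1 h = 7,662 Wh = 7.662 kWh
Total energy = 2.44 + 1.101 + 47.38 + 0.1814 + 0.07983 + 7.662 = 58.85 kWh
Cost = 58.85 kWh × £0.217 = £12.77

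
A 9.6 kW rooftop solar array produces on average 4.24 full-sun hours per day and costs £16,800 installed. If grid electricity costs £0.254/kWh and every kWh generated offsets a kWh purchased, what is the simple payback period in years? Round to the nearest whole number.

4 years

Daily generation = 9.6 kW × 4.24 h = 40.7 kWh
Annual generation = 40.7 × 365 = 14857 kWh
Annual savings = 14857 × £0.254 = £3,773.67
Payback = £16,800 / £3,773.67 = 4.45 years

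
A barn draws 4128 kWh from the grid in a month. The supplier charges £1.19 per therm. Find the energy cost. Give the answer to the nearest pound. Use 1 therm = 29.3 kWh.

£168

4128 kWh × (0.03413 therm/kWh) = 140.9 therm
Cost = 140.9 therm × £1.19/therm = £167.66 ≈ £168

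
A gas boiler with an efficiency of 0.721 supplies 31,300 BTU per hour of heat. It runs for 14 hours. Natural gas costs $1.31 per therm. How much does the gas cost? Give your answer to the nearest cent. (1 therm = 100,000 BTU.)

$7.96

Heat delivered = 31,300 BTU/h × 14 h = 438,200 BTU
Gas input = 438,200 / 0.721 = 607,767 BTU
= 607,767 / 100,000 = 6.078 therm
Cost = 6.078 × $1.31/therm = $7.96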